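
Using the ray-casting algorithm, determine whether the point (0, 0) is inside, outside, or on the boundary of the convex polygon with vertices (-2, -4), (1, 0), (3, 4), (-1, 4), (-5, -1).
The point (0, 0) lies strictly inside the polygon

Cast a horizontal ray to the right from the query point and count how many polygon edges it crosses (each edge strictly once or zero times, handled with the usual half-open convention). 
Parity of crossings → odd ⇒ inside.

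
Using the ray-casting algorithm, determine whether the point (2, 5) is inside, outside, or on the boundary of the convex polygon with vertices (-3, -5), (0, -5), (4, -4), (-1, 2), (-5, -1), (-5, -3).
The point (2, 5) lies strictly outside the polygon

Cast a horizontal ray to the right from the query point and count how many polygon edges it crosses (each edge strictly once or zero times, handled with the usual half-open convention). 
Parity of crossings → even ⇒ outside.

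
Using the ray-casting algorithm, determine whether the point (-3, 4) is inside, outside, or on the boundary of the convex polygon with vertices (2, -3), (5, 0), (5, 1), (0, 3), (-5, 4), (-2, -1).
The point (-3, 4) lies strictly outside the polygon

Cast a horizontal ray to the right from the query point and count how many polygon edges it crosses (each edge strictly once or zero times, handled with the usual half-open convention). 
Parity of crossings → even ⇒ outside.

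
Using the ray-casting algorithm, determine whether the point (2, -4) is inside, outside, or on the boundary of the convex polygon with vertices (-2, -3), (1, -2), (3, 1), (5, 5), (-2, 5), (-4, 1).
The point (2, -4) lies strictly outside the polygon

Cast a horizontal ray to the right from the query point and count how many polygon edges it crosses (each edge strictly once or zero times, handled with the usual half-open convention). 
Parity of crossings → even ⇒ outside.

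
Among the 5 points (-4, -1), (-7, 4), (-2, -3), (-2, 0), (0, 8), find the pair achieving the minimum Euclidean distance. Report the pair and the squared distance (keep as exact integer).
Pair = ((-4, -1), (-2, 0)); squared distance = 5

Compute all C(5, 2) = 10 pairwise squared distances (x_i − x_j)² + (y_i − y_j)². The minimum is 5, attained by the pair ((-4, -1), (-2, 0)).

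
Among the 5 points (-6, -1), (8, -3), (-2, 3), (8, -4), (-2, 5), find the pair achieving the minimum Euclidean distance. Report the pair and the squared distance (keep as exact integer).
Pair = ((8, -3), (8, -4)); squared distance = 1

Compute all C(5, 2) = 10 pairwise squared distances (x_i − x_j)² + (y_i − y_j)². The minimum is 1, attained by the pair ((8, -3), (8, -4)).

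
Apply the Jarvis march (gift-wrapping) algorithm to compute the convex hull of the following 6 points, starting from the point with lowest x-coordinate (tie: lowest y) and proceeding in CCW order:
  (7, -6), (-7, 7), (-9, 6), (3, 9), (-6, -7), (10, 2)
Hull (CCW) = [(-9, 6), (-6, -7), (7, -6), (10, 2), (3, 9), (-7, 7)]

Jarvis march: at each step, from the current hull vertex p, select the next vertex q as the point such that every other point lies strictly to the left of (or on) the directed line p → q. (Equivalently: for every other point r, the cross product (q − p) × (r − p) ≥ 0.)
Starting point (lowest x, tie lowest y): (-9, 6). Wrap until returning to start. Resulting hull: (-9, 6), (-6, -7), (7, -6), (10, 2), (3, 9), (-7, 7).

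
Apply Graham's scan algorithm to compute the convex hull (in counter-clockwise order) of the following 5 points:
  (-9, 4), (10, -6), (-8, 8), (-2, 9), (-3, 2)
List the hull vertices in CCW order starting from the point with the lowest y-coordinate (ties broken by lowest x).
Hull (CCW) = [(10, -6), (-2, 9), (-8, 8), (-9, 4)]

Graham scan procedure:
  1. Find the pivot p₀ = point with lowest y (tie → lowest x): (10, -6).
  2. Sort the remaining points by polar angle around p₀.
  3. Walk through sorted points, maintaining a stack; pop the top while the last three entries make a non-left turn (cross product ≤ 0).
  4. Final stack is the convex hull in CCW order: (10, -6), (-2, 9), (-8, 8), (-9, 4).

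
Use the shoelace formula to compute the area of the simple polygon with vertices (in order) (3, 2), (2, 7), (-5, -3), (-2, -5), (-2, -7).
Area = 43

Shoelace formula: Area = (1/2) |Σ_i (x_i · y_{i+1} − x_{i+1} · y_i)| (indices mod n). Compute each cross term:
  (3)(7) − (2)(2) = 17
  (2)(-3) − (-5)(7) = 29
  (-5)(-5) − (-2)(-3) = 19
  (-2)(-7) − (-2)(-5) = 4
  (-2)(2) − (3)(-7) = 17
Sum = 86, so (signed) Area = 86/2 = 43, |Area| = 43.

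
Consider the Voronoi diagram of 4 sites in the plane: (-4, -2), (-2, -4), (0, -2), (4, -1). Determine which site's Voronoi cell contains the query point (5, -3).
Nearest site = (4, -1)

The Voronoi cell of site s contains exactly those query points closer to s than to any other site. Compute squared distances from q = (5, -3) to each site:
  (4 − 5)² + (-1 − -3)² = 5
  (0 − 5)² + (-2 − -3)² = 26
  (-2 − 5)² + (-4 − -3)² = 50
  (-4 − 5)² + (-2 − -3)² = 82
Minimum is attained by (4, -1), so q lies in its Voronoi cell.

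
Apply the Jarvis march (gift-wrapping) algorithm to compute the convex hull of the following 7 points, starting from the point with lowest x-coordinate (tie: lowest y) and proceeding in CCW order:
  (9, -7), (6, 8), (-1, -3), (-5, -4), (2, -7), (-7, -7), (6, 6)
Hull (CCW) = [(-7, -7), (9, -7), (6, 8), (-5, -4)]

Jarvis march: at each step, from the current hull vertex p, select the next vertex q as the point such that every other point lies strictly to the left of (or on) the directed line p → q. (Equivalently: for every other point r, the cross product (q − p) × (r − p) ≥ 0.)
Starting point (lowest x, tie lowest y): (-7, -7). Wrap until returning to start. Resulting hull: (-7, -7), (9, -7), (6, 8), (-5, -4).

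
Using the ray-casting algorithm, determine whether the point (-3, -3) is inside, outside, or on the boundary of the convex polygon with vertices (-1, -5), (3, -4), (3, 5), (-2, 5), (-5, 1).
The point (-3, -3) lies strictly outside the polygon

Cast a horizontal ray to the right from the query point and count how many polygon edges it crosses (each edge strictly once or zero times, handled with the usual half-open convention). 
Parity of crossings → even ⇒ outside.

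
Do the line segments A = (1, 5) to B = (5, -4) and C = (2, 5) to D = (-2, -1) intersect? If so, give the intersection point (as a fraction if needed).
Yes; intersection at (7/5, 41/10) (t = 1/10 on AB, s = 3/20 on CD)

Parametrize AB as A + t(B − A) = (1 + 4 t, 5 + -9 t) and CD as C + s(D − C) = (2 + -4 s, 5 + -6 s). Solve the linear system for (t, s). Determinant = 60 ≠ 0, so a unique intersection of the containing lines exists. Solution: t = 1/10, s = 3/20 — both in [0, 1], so the segments cross. Intersection point: (7/5, 41/10).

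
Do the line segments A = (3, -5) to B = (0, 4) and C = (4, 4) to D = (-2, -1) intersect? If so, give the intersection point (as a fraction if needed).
Yes; intersection at (20/23, 32/23) (t = 49/69 on AB, s = 12/23 on CD)

Parametrize AB as A + t(B − A) = (3 + -3 t, -5 + 9 t) and CD as C + s(D − C) = (4 + -6 s, 4 + -5 s). Solve the linear system for (t, s). Determinant = -69 ≠ 0, so a unique intersection of the containing lines exists. Solution: t = 49/69, s = 12/23 — both in [0, 1], so the segments cross. Intersection point: (20/23, 32/23).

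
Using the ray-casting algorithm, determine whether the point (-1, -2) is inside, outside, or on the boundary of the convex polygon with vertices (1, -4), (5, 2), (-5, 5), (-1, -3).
The point (-1, -2) lies strictly inside the polygon

Cast a horizontal ray to the right from the query point and count how many polygon edges it crosses (each edge strictly once or zero times, handled with the usual half-open convention). 
Parity of crossings → odd ⇒ inside.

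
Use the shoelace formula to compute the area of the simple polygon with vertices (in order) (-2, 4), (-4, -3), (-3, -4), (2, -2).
Area = 47/2

Shoelace formula: Area = (1/2) |Σ_i (x_i · y_{i+1} − x_{i+1} · y_i)| (indices mod n). Compute each cross term:
  (-2)(-3) − (-4)(4) = 22
  (-4)(-4) − (-3)(-3) = 7
  (-3)(-2) − (2)(-4) = 14
  (2)(4) − (-2)(-2) = 4
Sum = 47, so (signed) Area = 47/2 = 47/2, |Area| = 47/2.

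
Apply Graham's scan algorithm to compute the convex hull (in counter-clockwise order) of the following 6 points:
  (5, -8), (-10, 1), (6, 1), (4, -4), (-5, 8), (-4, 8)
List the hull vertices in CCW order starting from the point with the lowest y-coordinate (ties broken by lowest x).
Hull (CCW) = [(5, -8), (6, 1), (-4, 8), (-5, 8), (-10, 1)]

Graham scan procedure:
  1. Find the pivot p₀ = point with lowest y (tie → lowest x): (5, -8).
  2. Sort the remaining points by polar angle around p₀.
  3. Walk through sorted points, maintaining a stack; pop the top while the last three entries make a non-left turn (cross product ≤ 0).
  4. Final stack is the convex hull in CCW order: (5, -8), (6, 1), (-4, 8), (-5, 8), (-10, 1).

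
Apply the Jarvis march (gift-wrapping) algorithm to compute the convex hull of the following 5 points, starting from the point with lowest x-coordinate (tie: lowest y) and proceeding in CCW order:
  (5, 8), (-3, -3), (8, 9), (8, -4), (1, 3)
Hull (CCW) = [(-3, -3), (8, -4), (8, 9), (5, 8), (1, 3)]

Jarvis march: at each step, from the current hull vertex p, select the next vertex q as the point such that every other point lies strictly to the left of (or on) the directed line p → q. (Equivalently: for every other point r, the cross product (q − p) × (r − p) ≥ 0.)
Starting point (lowest x, tie lowest y): (-3, -3). Wrap until returning to start. Resulting hull: (-3, -3), (8, -4), (8, 9), (5, 8), (1, 3).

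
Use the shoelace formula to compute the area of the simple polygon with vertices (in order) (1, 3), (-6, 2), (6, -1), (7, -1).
Area = 37/2

Shoelace formula: Area = (1/2) |Σ_i (x_i · y_{i+1} − x_{i+1} · y_i)| (indices mod n). Compute each cross term:
  (1)(2) − (-6)(3) = 20
  (-6)(-1) − (6)(2) = -6
  (6)(-1) − (7)(-1) = 1
  (7)(3) − (1)(-1) = 22
Sum = 37, so (signed) Area = 37/2 = 37/2, |Area| = 37/2.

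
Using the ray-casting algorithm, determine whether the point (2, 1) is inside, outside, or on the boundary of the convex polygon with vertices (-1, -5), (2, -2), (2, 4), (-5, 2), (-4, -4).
The point (2, 1) lies on the polygon boundary

Boundary check: the query satisfies the collinearity and bounding-box conditions for some polygon edge, so it lies exactly on the boundary.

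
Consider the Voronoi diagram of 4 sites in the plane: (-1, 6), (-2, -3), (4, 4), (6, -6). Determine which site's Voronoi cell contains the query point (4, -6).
Nearest site = (6, -6)

The Voronoi cell of site s contains exactly those query points closer to s than to any other site. Compute squared distances from q = (4, -6) to each site:
  (6 − 4)² + (-6 − -6)² = 4
  (-2 − 4)² + (-3 − -6)² = 45
  (4 − 4)² + (4 − -6)² = 100
  (-1 − 4)² + (6 − -6)² = 169
Minimum is attained by (6, -6), so q lies in its Voronoi cell.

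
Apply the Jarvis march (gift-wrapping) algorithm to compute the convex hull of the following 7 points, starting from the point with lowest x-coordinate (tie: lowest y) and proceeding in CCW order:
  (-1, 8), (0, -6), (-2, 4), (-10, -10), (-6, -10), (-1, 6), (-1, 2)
Hull (CCW) = [(-10, -10), (-6, -10), (0, -6), (-1, 8)]

Jarvis march: at each step, from the current hull vertex p, select the next vertex q as the point such that every other point lies strictly to the left of (or on) the directed line p → q. (Equivalently: for every other point r, the cross product (q − p) × (r − p) ≥ 0.)
Starting point (lowest x, tie lowest y): (-10, -10). Wrap until returning to start. Resulting hull: (-10, -10), (-6, -10), (0, -6), (-1, 8).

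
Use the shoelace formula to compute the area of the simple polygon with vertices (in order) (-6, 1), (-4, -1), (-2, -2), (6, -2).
Area = 13

Shoelace formula: Area = (1/2) |Σ_i (x_i · y_{i+1} − x_{i+1} · y_i)| (indices mod n). Compute each cross term:
  (-6)(-1) − (-4)(1) = 10
  (-4)(-2) − (-2)(-1) = 6
  (-2)(-2) − (6)(-2) = 16
  (6)(1) − (-6)(-2) = -6
Sum = 26, so (signed) Area = 26/2 = 13, |Area| = 13.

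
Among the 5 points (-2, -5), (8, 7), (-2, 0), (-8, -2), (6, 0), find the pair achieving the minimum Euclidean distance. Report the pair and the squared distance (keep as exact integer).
Pair = ((-2, -5), (-2, 0)); squared distance = 25

Compute all C(5, 2) = 10 pairwise squared distances (x_i − x_j)² + (y_i − y_j)². The minimum is 25, attained by the pair ((-2, -5), (-2, 0)).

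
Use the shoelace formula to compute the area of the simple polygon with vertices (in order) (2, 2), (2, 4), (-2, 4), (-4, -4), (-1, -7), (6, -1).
Area = 125/2

Shoelace formula: Area = (1/2) |Σ_i (x_i · y_{i+1} − x_{i+1} · y_i)| (indices mod n). Compute each cross term:
  (2)(4) − (2)(2) = 4
  (2)(4) − (-2)(4) = 16
  (-2)(-4) − (-4)(4) = 24
  (-4)(-7) − (-1)(-4) = 24
  (-1)(-1) − (6)(-7) = 43
  (6)(2) − (2)(-1) = 14
Sum = 125, so (signed) Area = 125/2 = 125/2, |Area| = 125/2.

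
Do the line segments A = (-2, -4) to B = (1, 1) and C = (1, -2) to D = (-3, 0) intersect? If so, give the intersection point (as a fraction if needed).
Yes; intersection at (-5/13, -17/13) (t = 7/13 on AB, s = 9/26 on CD)

Parametrize AB as A + t(B − A) = (-2 + 3 t, -4 + 5 t) and CD as C + s(D − C) = (1 + -4 s, -2 + 2 s). Solve the linear system for (t, s). Determinant = -26 ≠ 0, so a unique intersection of the containing lines exists. Solution: t = 7/13, s = 9/26 — both in [0, 1], so the segments cross. Intersection point: (-5/13, -17/13).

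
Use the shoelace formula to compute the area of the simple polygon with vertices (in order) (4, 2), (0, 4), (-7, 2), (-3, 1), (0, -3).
Area = 32

Shoelace formula: Area = (1/2) |Σ_i (x_i · y_{i+1} − x_{i+1} · y_i)| (indices mod n). Compute each cross term:
  (4)(4) − (0)(2) = 16
  (0)(2) − (-7)(4) = 28
  (-7)(1) − (-3)(2) = -1
  (-3)(-3) − (0)(1) = 9
  (0)(2) − (4)(-3) = 12
Sum = 64, so (signed) Area = 64/2 = 32, |Area| = 32.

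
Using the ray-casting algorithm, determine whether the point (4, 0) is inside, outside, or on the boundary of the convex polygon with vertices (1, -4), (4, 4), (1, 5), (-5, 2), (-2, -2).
The point (4, 0) lies strictly outside the polygon

Cast a horizontal ray to the right from the query point and count how many polygon edges it crosses (each edge strictly once or zero times, handled with the usual half-open convention). 
Parity of crossings → even ⇒ outside.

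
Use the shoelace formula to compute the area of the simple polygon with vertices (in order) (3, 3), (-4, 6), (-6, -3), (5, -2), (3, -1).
Area = 59

Shoelace formula: Area = (1/2) |Σ_i (x_i · y_{i+1} − x_{i+1} · y_i)| (indices mod n). Compute each cross term:
  (3)(6) − (-4)(3) = 30
  (-4)(-3) − (-6)(6) = 48
  (-6)(-2) − (5)(-3) = 27
  (5)(-1) − (3)(-2) = 1
  (3)(3) − (3)(-1) = 12
Sum = 118, so (signed) Area = 118/2 = 59, |Area| = 59.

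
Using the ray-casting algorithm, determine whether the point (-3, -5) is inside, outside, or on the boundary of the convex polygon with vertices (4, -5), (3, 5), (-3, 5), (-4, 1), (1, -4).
The point (-3, -5) lies strictly outside the polygon

Cast a horizontal ray to the right from the query point and count how many polygon edges it crosses (each edge strictly once or zero times, handled with the usual half-open convention). 
Parity of crossings → even ⇒ outside.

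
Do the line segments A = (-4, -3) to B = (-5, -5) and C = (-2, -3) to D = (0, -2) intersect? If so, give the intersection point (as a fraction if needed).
No (intersection of containing lines falls outside at least one segment)

Parametrize and solve: t = 2/3, s = -4/3. At least one of these is outside [0, 1], so the segments do not intersect.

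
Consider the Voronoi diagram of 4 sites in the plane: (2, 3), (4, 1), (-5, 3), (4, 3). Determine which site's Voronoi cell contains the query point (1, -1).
Nearest site = (4, 1)

The Voronoi cell of site s contains exactly those query points closer to s than to any other site. Compute squared distances from q = (1, -1) to each site:
  (4 − 1)² + (1 − -1)² = 13
  (2 − 1)² + (3 − -1)² = 17
  (4 − 1)² + (3 − -1)² = 25
  (-5 − 1)² + (3 − -1)² = 52
Minimum is attained by (4, 1), so q lies in its Voronoi cell.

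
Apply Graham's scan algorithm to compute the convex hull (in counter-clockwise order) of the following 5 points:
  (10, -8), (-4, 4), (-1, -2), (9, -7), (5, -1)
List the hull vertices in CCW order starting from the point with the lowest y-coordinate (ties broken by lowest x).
Hull (CCW) = [(10, -8), (5, -1), (-4, 4), (-1, -2)]

Graham scan procedure:
  1. Find the pivot p₀ = point with lowest y (tie → lowest x): (10, -8).
  2. Sort the remaining points by polar angle around p₀.
  3. Walk through sorted points, maintaining a stack; pop the top while the last three entries make a non-left turn (cross product ≤ 0).
  4. Final stack is the convex hull in CCW order: (10, -8), (5, -1), (-4, 4), (-1, -2).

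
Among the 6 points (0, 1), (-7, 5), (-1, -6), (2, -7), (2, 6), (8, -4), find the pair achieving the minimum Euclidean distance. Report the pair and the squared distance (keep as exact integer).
Pair = ((-1, -6), (2, -7)); squared distance = 10

Compute all C(6, 2) = 15 pairwise squared distances (x_i − x_j)² + (y_i − y_j)². The minimum is 10, attained by the pair ((-1, -6), (2, -7)).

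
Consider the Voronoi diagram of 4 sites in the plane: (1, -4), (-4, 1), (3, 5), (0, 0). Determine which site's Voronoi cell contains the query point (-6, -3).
Nearest site = (-4, 1)

The Voronoi cell of site s contains exactly those query points closer to s than to any other site. Compute squared distances from q = (-6, -3) to each site:
  (-4 − -6)² + (1 − -3)² = 20
  (0 − -6)² + (0 − -3)² = 45
  (1 − -6)² + (-4 − -3)² = 50
  (3 − -6)² + (5 − -3)² = 145
Minimum is attained by (-4, 1), so q lies in its Voronoi cell.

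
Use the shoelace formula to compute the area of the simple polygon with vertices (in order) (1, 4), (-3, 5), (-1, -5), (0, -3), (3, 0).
Area = 61/2

Shoelace formula: Area = (1/2) |Σ_i (x_i · y_{i+1} − x_{i+1} · y_i)| (indices mod n). Compute each cross term:
  (1)(5) − (-3)(4) = 17
  (-3)(-5) − (-1)(5) = 20
  (-1)(-3) − (0)(-5) = 3
  (0)(0) − (3)(-3) = 9
  (3)(4) − (1)(0) = 12
Sum = 61, so (signed) Area = 61/2 = 61/2, |Area| = 61/2.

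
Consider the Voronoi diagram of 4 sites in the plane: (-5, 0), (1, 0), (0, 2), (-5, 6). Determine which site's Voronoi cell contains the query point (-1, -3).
Nearest site = (1, 0)

The Voronoi cell of site s contains exactly those query points closer to s than to any other site. Compute squared distances from q = (-1, -3) to each site:
  (1 − -1)² + (0 − -3)² = 13
  (-5 − -1)² + (0 − -3)² = 25
  (0 − -1)² + (2 − -3)² = 26
  (-5 − -1)² + (6 − -3)² = 97
Minimum is attained by (1, 0), so q lies in its Voronoi cell.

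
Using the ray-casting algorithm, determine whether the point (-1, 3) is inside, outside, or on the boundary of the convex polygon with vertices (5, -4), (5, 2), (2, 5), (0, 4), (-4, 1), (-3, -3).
The point (-1, 3) lies strictly inside the polygon

Cast a horizontal ray to the right from the query point and count how many polygon edges it crosses (each edge strictly once or zero times, handled with the usual half-open convention). 
Parity of crossings → odd ⇒ inside.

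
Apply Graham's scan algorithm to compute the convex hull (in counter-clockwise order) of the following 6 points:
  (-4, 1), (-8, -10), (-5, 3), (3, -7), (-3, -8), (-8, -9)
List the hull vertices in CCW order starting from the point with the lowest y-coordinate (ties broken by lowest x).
Hull (CCW) = [(-8, -10), (3, -7), (-5, 3), (-8, -9)]

Graham scan procedure:
  1. Find the pivot p₀ = point with lowest y (tie → lowest x): (-8, -10).
  2. Sort the remaining points by polar angle around p₀.
  3. Walk through sorted points, maintaining a stack; pop the top while the last three entries make a non-left turn (cross product ≤ 0).
  4. Final stack is the convex hull in CCW order: (-8, -10), (3, -7), (-5, 3), (-8, -9).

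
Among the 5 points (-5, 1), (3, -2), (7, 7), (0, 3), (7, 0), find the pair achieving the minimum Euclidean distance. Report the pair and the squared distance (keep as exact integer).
Pair = ((3, -2), (7, 0)); squared distance = 20

Compute all C(5, 2) = 10 pairwise squared distances (x_i − x_j)² + (y_i − y_j)². The minimum is 20, attained by the pair ((3, -2), (7, 0)).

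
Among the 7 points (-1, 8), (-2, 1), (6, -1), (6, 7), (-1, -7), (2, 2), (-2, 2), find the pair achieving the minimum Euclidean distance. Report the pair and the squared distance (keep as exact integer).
Pair = ((-2, 1), (-2, 2)); squared distance = 1

Compute all C(7, 2) = 21 pairwise squared distances (x_i − x_j)² + (y_i − y_j)². The minimum is 1, attained by the pair ((-2, 1), (-2, 2)).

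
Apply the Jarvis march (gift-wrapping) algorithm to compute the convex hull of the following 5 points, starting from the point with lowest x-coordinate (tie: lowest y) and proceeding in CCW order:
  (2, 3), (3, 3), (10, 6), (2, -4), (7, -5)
Hull (CCW) = [(2, -4), (7, -5), (10, 6), (2, 3)]

Jarvis march: at each step, from the current hull vertex p, select the next vertex q as the point such that every other point lies strictly to the left of (or on) the directed line p → q. (Equivalently: for every other point r, the cross product (q − p) × (r − p) ≥ 0.)
Starting point (lowest x, tie lowest y): (2, -4). Wrap until returning to start. Resulting hull: (2, -4), (7, -5), (10, 6), (2, 3).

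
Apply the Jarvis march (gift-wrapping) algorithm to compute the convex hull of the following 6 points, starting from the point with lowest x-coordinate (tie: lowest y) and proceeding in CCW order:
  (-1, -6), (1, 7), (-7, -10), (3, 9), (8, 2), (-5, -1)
Hull (CCW) = [(-7, -10), (-1, -6), (8, 2), (3, 9), (1, 7), (-5, -1)]

Jarvis march: at each step, from the current hull vertex p, select the next vertex q as the point such that every other point lies strictly to the left of (or on) the directed line p → q. (Equivalently: for every other point r, the cross product (q − p) × (r − p) ≥ 0.)
Starting point (lowest x, tie lowest y): (-7, -10). Wrap until returning to start. Resulting hull: (-7, -10), (-1, -6), (8, 2), (3, 9), (1, 7), (-5, -1).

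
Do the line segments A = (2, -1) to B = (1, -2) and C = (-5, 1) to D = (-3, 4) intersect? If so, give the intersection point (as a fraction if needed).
No (intersection of containing lines falls outside at least one segment)

Parametrize and solve: t = 25, s = -9. At least one of these is outside [0, 1], so the segments do not intersect.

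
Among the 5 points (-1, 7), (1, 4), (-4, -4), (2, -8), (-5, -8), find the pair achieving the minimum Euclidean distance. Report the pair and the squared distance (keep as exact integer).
Pair = ((-1, 7), (1, 4)); squared distance = 13

Compute all C(5, 2) = 10 pairwise squared distances (x_i − x_j)² + (y_i − y_j)². The minimum is 13, attained by the pair ((-1, 7), (1, 4)).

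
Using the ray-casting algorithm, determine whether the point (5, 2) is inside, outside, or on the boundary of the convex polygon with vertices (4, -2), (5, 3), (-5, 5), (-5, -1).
The point (5, 2) lies strictly outside the polygon

Cast a horizontal ray to the right from the query point and count how many polygon edges it crosses (each edge strictly once or zero times, handled with the usual half-open convention). 
Parity of crossings → even ⇒ outside.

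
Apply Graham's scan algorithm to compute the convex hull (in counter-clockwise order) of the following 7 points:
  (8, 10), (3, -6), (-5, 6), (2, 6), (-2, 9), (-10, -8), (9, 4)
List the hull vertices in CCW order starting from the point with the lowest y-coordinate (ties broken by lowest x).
Hull (CCW) = [(-10, -8), (3, -6), (9, 4), (8, 10), (-2, 9), (-5, 6)]

Graham scan procedure:
  1. Find the pivot p₀ = point with lowest y (tie → lowest x): (-10, -8).
  2. Sort the remaining points by polar angle around p₀.
  3. Walk through sorted points, maintaining a stack; pop the top while the last three entries make a non-left turn (cross product ≤ 0).
  4. Final stack is the convex hull in CCW order: (-10, -8), (3, -6), (9, 4), (8, 10), (-2, 9), (-5, 6).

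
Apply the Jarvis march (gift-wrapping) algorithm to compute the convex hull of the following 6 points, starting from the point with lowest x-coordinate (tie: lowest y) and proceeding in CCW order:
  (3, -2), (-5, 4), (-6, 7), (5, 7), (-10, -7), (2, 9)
Hull (CCW) = [(-10, -7), (3, -2), (5, 7), (2, 9), (-6, 7)]

Jarvis march: at each step, from the current hull vertex p, select the next vertex q as the point such that every other point lies strictly to the left of (or on) the directed line p → q. (Equivalently: for every other point r, the cross product (q − p) × (r − p) ≥ 0.)
Starting point (lowest x, tie lowest y): (-10, -7). Wrap until returning to start. Resulting hull: (-10, -7), (3, -2), (5, 7), (2, 9), (-6, 7).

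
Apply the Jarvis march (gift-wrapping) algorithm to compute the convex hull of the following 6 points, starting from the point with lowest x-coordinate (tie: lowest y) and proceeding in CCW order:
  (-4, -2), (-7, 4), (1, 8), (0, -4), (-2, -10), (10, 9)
Hull (CCW) = [(-7, 4), (-2, -10), (10, 9), (1, 8)]

Jarvis march: at each step, from the current hull vertex p, select the next vertex q as the point such that every other point lies strictly to the left of (or on) the directed line p → q. (Equivalently: for every other point r, the cross product (q − p) × (r − p) ≥ 0.)
Starting point (lowest x, tie lowest y): (-7, 4). Wrap until returning to start. Resulting hull: (-7, 4), (-2, -10), (10, 9), (1, 8).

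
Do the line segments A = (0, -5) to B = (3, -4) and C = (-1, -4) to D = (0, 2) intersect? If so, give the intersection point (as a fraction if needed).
No (intersection of containing lines falls outside at least one segment)

Parametrize and solve: t = -7/17, s = -4/17. At least one of these is outside [0, 1], so the segments do not intersect.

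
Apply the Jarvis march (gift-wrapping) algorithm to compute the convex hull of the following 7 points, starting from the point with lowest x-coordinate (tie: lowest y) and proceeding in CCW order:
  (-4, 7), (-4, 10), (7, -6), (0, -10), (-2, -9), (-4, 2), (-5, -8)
Hull (CCW) = [(-5, -8), (0, -10), (7, -6), (-4, 10)]

Jarvis march: at each step, from the current hull vertex p, select the next vertex q as the point such that every other point lies strictly to the left of (or on) the directed line p → q. (Equivalently: for every other point r, the cross product (q − p) × (r − p) ≥ 0.)
Starting point (lowest x, tie lowest y): (-5, -8). Wrap until returning to start. Resulting hull: (-5, -8), (0, -10), (7, -6), (-4, 10).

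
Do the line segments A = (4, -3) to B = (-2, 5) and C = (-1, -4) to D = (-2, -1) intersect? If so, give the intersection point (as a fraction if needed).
No (intersection of containing lines falls outside at least one segment)

Parametrize and solve: t = 8/5, s = 23/5. At least one of these is outside [0, 1], so the segments do not intersect.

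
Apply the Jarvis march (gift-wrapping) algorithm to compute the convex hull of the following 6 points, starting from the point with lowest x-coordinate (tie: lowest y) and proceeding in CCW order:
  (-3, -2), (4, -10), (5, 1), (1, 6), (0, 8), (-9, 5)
Hull (CCW) = [(-9, 5), (-3, -2), (4, -10), (5, 1), (0, 8)]

Jarvis march: at each step, from the current hull vertex p, select the next vertex q as the point such that every other point lies strictly to the left of (or on) the directed line p → q. (Equivalently: for every other point r, the cross product (q − p) × (r − p) ≥ 0.)
Starting point (lowest x, tie lowest y): (-9, 5). Wrap until returning to start. Resulting hull: (-9, 5), (-3, -2), (4, -10), (5, 1), (0, 8).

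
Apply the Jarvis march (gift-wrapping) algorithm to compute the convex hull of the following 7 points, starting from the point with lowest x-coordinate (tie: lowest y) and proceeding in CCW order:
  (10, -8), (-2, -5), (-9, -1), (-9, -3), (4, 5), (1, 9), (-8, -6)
Hull (CCW) = [(-9, -3), (-8, -6), (10, -8), (4, 5), (1, 9), (-9, -1)]

Jarvis march: at each step, from the current hull vertex p, select the next vertex q as the point such that every other point lies strictly to the left of (or on) the directed line p → q. (Equivalently: for every other point r, the cross product (q − p) × (r − p) ≥ 0.)
Starting point (lowest x, tie lowest y): (-9, -3). Wrap until returning to start. Resulting hull: (-9, -3), (-8, -6), (10, -8), (4, 5), (1, 9), (-9, -1).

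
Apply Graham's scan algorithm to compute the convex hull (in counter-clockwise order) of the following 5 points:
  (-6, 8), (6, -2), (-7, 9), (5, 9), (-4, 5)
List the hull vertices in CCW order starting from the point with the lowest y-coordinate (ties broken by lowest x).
Hull (CCW) = [(6, -2), (5, 9), (-7, 9), (-4, 5)]

Graham scan procedure:
  1. Find the pivot p₀ = point with lowest y (tie → lowest x): (6, -2).
  2. Sort the remaining points by polar angle around p₀.
  3. Walk through sorted points, maintaining a stack; pop the top while the last three entries make a non-left turn (cross product ≤ 0).
  4. Final stack is the convex hull in CCW order: (6, -2), (5, 9), (-7, 9), (-4, 5).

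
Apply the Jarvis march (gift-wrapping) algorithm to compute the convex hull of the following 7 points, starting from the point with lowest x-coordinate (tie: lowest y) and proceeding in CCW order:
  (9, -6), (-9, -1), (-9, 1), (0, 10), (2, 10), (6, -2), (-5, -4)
Hull (CCW) = [(-9, -1), (-5, -4), (9, -6), (2, 10), (0, 10), (-9, 1)]

Jarvis march: at each step, from the current hull vertex p, select the next vertex q as the point such that every other point lies strictly to the left of (or on) the directed line p → q. (Equivalently: for every other point r, the cross product (q − p) × (r − p) ≥ 0.)
Starting point (lowest x, tie lowest y): (-9, -1). Wrap until returning to start. Resulting hull: (-9, -1), (-5, -4), (9, -6), (2, 10), (0, 10), (-9, 1).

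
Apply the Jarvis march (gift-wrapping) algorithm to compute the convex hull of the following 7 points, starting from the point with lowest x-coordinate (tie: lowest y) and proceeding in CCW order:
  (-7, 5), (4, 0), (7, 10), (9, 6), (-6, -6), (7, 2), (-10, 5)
Hull (CCW) = [(-10, 5), (-6, -6), (4, 0), (7, 2), (9, 6), (7, 10)]

Jarvis march: at each step, from the current hull vertex p, select the next vertex q as the point such that every other point lies strictly to the left of (or on) the directed line p → q. (Equivalently: for every other point r, the cross product (q − p) × (r − p) ≥ 0.)
Starting point (lowest x, tie lowest y): (-10, 5). Wrap until returning to start. Resulting hull: (-10, 5), (-6, -6), (4, 0), (7, 2), (9, 6), (7, 10).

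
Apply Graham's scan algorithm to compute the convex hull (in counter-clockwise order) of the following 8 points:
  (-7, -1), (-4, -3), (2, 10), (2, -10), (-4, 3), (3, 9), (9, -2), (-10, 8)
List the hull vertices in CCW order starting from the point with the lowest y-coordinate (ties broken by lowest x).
Hull (CCW) = [(2, -10), (9, -2), (3, 9), (2, 10), (-10, 8), (-7, -1)]

Graham scan procedure:
  1. Find the pivot p₀ = point with lowest y (tie → lowest x): (2, -10).
  2. Sort the remaining points by polar angle around p₀.
  3. Walk through sorted points, maintaining a stack; pop the top while the last three entries make a non-left turn (cross product ≤ 0).
  4. Final stack is the convex hull in CCW order: (2, -10), (9, -2), (3, 9), (2, 10), (-10, 8), (-7, -1).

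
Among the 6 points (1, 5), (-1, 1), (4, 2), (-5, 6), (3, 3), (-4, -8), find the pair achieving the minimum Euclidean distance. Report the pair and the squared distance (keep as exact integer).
Pair = ((4, 2), (3, 3)); squared distance = 2

Compute all C(6, 2) = 15 pairwise squared distances (x_i − x_j)² + (y_i − y_j)². The minimum is 2, attained by the pair ((4, 2), (3, 3)).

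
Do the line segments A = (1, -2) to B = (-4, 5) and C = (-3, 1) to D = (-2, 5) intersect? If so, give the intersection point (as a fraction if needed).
Yes; intersection at (-68/27, 79/27) (t = 19/27 on AB, s = 13/27 on CD)

Parametrize AB as A + t(B − A) = (1 + -5 t, -2 + 7 t) and CD as C + s(D − C) = (-3 + 1 s, 1 + 4 s). Solve the linear system for (t, s). Determinant = 27 ≠ 0, so a unique intersection of the containing lines exists. Solution: t = 19/27, s = 13/27 — both in [0, 1], so the segments cross. Intersection point: (-68/27, 79/27).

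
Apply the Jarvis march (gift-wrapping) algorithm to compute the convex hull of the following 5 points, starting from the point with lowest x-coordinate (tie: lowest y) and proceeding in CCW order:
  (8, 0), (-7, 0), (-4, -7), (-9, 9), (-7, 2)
Hull (CCW) = [(-9, 9), (-7, 0), (-4, -7), (8, 0)]

Jarvis march: at each step, from the current hull vertex p, select the next vertex q as the point such that every other point lies strictly to the left of (or on) the directed line p → q. (Equivalently: for every other point r, the cross product (q − p) × (r − p) ≥ 0.)
Starting point (lowest x, tie lowest y): (-9, 9). Wrap until returning to start. Resulting hull: (-9, 9), (-7, 0), (-4, -7), (8, 0).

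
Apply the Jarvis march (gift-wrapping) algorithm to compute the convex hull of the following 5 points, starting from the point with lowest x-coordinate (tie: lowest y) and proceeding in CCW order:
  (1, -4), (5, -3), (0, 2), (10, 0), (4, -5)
Hull (CCW) = [(0, 2), (1, -4), (4, -5), (10, 0)]

Jarvis march: at each step, from the current hull vertex p, select the next vertex q as the point such that every other point lies strictly to the left of (or on) the directed line p → q. (Equivalently: for every other point r, the cross product (q − p) × (r − p) ≥ 0.)
Starting point (lowest x, tie lowest y): (0, 2). Wrap until returning to start. Resulting hull: (0, 2), (1, -4), (4, -5), (10, 0).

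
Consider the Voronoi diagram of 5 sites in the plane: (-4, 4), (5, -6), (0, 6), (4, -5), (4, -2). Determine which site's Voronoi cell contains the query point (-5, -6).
Nearest site = (4, -5)

The Voronoi cell of site s contains exactly those query points closer to s than to any other site. Compute squared distances from q = (-5, -6) to each site:
  (4 − -5)² + (-5 − -6)² = 82
  (4 − -5)² + (-2 − -6)² = 97
  (5 − -5)² + (-6 − -6)² = 100
  (-4 − -5)² + (4 − -6)² = 101
  (0 − -5)² + (6 − -6)² = 169
Minimum is attained by (4, -5), so q lies in its Voronoi cell.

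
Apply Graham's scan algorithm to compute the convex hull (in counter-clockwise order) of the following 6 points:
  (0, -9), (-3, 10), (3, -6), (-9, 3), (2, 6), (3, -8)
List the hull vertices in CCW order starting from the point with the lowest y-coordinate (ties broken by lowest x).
Hull (CCW) = [(0, -9), (3, -8), (3, -6), (2, 6), (-3, 10), (-9, 3)]

Graham scan procedure:
  1. Find the pivot p₀ = point with lowest y (tie → lowest x): (0, -9).
  2. Sort the remaining points by polar angle around p₀.
  3. Walk through sorted points, maintaining a stack; pop the top while the last three entries make a non-left turn (cross product ≤ 0).
  4. Final stack is the convex hull in CCW order: (0, -9), (3, -8), (3, -6), (2, 6), (-3, 10), (-9, 3).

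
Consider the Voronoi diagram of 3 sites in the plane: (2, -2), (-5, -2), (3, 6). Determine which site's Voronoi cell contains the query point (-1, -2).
Nearest site = (2, -2)

The Voronoi cell of site s contains exactly those query points closer to s than to any other site. Compute squared distances from q = (-1, -2) to each site:
  (2 − -1)² + (-2 − -2)² = 9
  (-5 − -1)² + (-2 − -2)² = 16
  (3 − -1)² + (6 − -2)² = 80
Minimum is attained by (2, -2), so q lies in its Voronoi cell.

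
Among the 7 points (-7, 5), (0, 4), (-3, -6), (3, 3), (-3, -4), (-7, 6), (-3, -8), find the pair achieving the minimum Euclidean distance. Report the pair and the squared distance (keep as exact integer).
Pair = ((-7, 5), (-7, 6)); squared distance = 1

Compute all C(7, 2) = 21 pairwise squared distances (x_i − x_j)² + (y_i − y_j)². The minimum is 1, attained by the pair ((-7, 5), (-7, 6)).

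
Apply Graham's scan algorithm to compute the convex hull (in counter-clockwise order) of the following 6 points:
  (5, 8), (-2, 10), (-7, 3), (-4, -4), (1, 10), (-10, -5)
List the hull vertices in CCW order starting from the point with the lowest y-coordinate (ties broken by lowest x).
Hull (CCW) = [(-10, -5), (-4, -4), (5, 8), (1, 10), (-2, 10), (-7, 3)]

Graham scan procedure:
  1. Find the pivot p₀ = point with lowest y (tie → lowest x): (-10, -5).
  2. Sort the remaining points by polar angle around p₀.
  3. Walk through sorted points, maintaining a stack; pop the top while the last three entries make a non-left turn (cross product ≤ 0).
  4. Final stack is the convex hull in CCW order: (-10, -5), (-4, -4), (5, 8), (1, 10), (-2, 10), (-7, 3).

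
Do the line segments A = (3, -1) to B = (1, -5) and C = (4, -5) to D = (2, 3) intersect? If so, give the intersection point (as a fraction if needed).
Yes; intersection at (3, -1) (t = 0 on AB, s = 1/2 on CD)

Parametrize AB as A + t(B − A) = (3 + -2 t, -1 + -4 t) and CD as C + s(D − C) = (4 + -2 s, -5 + 8 s). Solve the linear system for (t, s). Determinant = 24 ≠ 0, so a unique intersection of the containing lines exists. Solution: t = 0, s = 1/2 — both in [0, 1], so the segments cross. Intersection point: (3, -1).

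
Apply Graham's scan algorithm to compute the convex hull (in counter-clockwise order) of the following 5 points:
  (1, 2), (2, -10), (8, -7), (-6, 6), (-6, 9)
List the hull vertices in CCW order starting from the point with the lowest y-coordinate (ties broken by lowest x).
Hull (CCW) = [(2, -10), (8, -7), (1, 2), (-6, 9), (-6, 6)]

Graham scan procedure:
  1. Find the pivot p₀ = point with lowest y (tie → lowest x): (2, -10).
  2. Sort the remaining points by polar angle around p₀.
  3. Walk through sorted points, maintaining a stack; pop the top while the last three entries make a non-left turn (cross product ≤ 0).
  4. Final stack is the convex hull in CCW order: (2, -10), (8, -7), (1, 2), (-6, 9), (-6, 6).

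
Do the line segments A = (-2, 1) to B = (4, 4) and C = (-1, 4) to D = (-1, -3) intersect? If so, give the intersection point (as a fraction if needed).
Yes; intersection at (-1, 3/2) (t = 1/6 on AB, s = 5/14 on CD)

Parametrize AB as A + t(B − A) = (-2 + 6 t, 1 + 3 t) and CD as C + s(D − C) = (-1 + 0 s, 4 + -7 s). Solve the linear system for (t, s). Determinant = 42 ≠ 0, so a unique intersection of the containing lines exists. Solution: t = 1/6, s = 5/14 — both in [0, 1], so the segments cross. Intersection point: (-1, 3/2).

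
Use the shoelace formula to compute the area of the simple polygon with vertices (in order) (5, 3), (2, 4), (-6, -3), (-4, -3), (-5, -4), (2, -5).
Area = 103/2

Shoelace formula: Area = (1/2) |Σ_i (x_i · y_{i+1} − x_{i+1} · y_i)| (indices mod n). Compute each cross term:
  (5)(4) − (2)(3) = 14
  (2)(-3) − (-6)(4) = 18
  (-6)(-3) − (-4)(-3) = 6
  (-4)(-4) − (-5)(-3) = 1
  (-5)(-5) − (2)(-4) = 33
  (2)(3) − (5)(-5) = 31
Sum = 103, so (signed) Area = 103/2 = 103/2, |Area| = 103/2.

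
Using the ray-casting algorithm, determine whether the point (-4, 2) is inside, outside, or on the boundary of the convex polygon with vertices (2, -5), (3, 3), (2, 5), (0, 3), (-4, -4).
The point (-4, 2) lies strictly outside the polygon

Cast a horizontal ray to the right from the query point and count how many polygon edges it crosses (each edge strictly once or zero times, handled with the usual half-open convention). 
Parity of crossings → even ⇒ outside.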